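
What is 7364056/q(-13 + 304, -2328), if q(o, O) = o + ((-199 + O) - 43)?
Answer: -7364056/2279 ≈ -3231.3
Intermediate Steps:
q(o, O) = -242 + O + o (q(o, O) = o + (-242 + O) = -242 + O + o)
7364056/q(-13 + 304, -2328) = 7364056/(-242 - 2328 + (-13 + 304)) = 7364056/(-242 - 2328 + 291) = 7364056/(-2279) = 7364056*(-1/2279) = -7364056/2279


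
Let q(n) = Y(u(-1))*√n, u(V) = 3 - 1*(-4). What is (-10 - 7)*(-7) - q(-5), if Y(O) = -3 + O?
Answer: 119 - 4*I*√5 ≈ 119.0 - 8.9443*I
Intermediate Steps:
u(V) = 7 (u(V) = 3 + 4 = 7)
q(n) = 4*√n (q(n) = (-3 + 7)*√n = 4*√n)
(-10 - 7)*(-7) - q(-5) = (-10 - 7)*(-7) - 4*√(-5) = -17*(-7) - 4*I*√5 = 119 - 4*I*√5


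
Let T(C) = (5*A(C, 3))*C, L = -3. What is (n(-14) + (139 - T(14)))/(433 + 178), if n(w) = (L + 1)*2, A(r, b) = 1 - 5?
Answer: 415/611 ≈ 0.67921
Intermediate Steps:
A(r, b) = -4
T(C) = -20*C (T(C) = (5*(-4))*C = -20*C)
n(w) = -4 (n(w) = (-3 + 1)*2 = -2*2 = -4)
(n(-14) + (139 - T(14)))/(433 + 178) = (-4 + (139 - (-20)*14))/(433 + 178) = (-4 + (139 - 1*(-280)))/611 = (-4 + (139 + 280))*(1/611) = (-4 + 419)*(1/611) = 415*(1/611) = 415/611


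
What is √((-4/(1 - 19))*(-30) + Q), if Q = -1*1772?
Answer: 2*I*√4002/3 ≈ 42.174*I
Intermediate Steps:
Q = -1772
√((-4/(1 - 19))*(-30) + Q) = √((-4/(1 - 19))*(-30) - 1772) = √((-4/(-18))*(-30) - 1772) = √(-1/18*(-4)*(-30) - 1772) = √((2/9)*(-30) - 1772) = √(-20/3 - 1772) = √(-5336/3) = 2*I*√4002/3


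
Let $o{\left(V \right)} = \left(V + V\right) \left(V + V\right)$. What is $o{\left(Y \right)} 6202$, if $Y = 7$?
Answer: $1215592$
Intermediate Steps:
$o{\left(V \right)} = 4 V^{2}$ ($o{\left(V \right)} = 2 V 2 V = 4 V^{2}$)
$o{\left(Y \right)} 6202 = 4 \cdot 7^{2} \cdot 6202 = 4 \cdot 49 \cdot 6202 = 196 \cdot 6202 = 1215592$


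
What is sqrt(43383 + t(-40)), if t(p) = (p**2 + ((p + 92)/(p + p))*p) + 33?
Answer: sqrt(45042) ≈ 212.23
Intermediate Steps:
t(p) = 79 + p**2 + p/2 (t(p) = (p**2 + ((92 + p)/((2*p)))*p) + 33 = (p**2 + ((92 + p)*(1/(2*p)))*p) + 33 = (p**2 + ((92 + p)/(2*p))*p) + 33 = (p**2 + (46 + p/2)) + 33 = (46 + p**2 + p/2) + 33 = 79 + p**2 + p/2)
sqrt(43383 + t(-40)) = sqrt(43383 + (79 + (-40)**2 + (1/2)*(-40))) = sqrt(43383 + (79 + 1600 - 20)) = sqrt(43383 + 1659) = sqrt(45042)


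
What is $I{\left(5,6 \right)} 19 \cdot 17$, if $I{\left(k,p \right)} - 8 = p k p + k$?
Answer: $62339$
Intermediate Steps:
$I{\left(k,p \right)} = 8 + k + k p^{2}$ ($I{\left(k,p \right)} = 8 + \left(p k p + k\right) = 8 + \left(k p p + k\right) = 8 + \left(k p^{2} + k\right) = 8 + \left(k + k p^{2}\right) = 8 + k + k p^{2}$)
$I{\left(5,6 \right)} 19 \cdot 17 = \left(8 + 5 + 5 \cdot 6^{2}\right) 19 \cdot 17 = \left(8 + 5 + 5 \cdot 36\right) 19 \cdot 17 = \left(8 + 5 + 180\right) 19 \cdot 17 = 193 \cdot 19 \cdot 17 = 3667 \cdot 17 = 62339$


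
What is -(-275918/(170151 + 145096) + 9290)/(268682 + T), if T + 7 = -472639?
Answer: 244030726/5358253259 ≈ 0.045543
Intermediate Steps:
T = -472646 (T = -7 - 472639 = -472646)
-(-275918/(170151 + 145096) + 9290)/(268682 + T) = -(-275918/(170151 + 145096) + 9290)/(268682 - 472646) = -(-275918/315247 + 9290)/(-203964) = -(-275918*1/315247 + 9290)*(-1)/203964 = -(-275918/315247 + 9290)*(-1)/203964 = -2928368712*(-1)/(315247*203964) = -1*(-244030726/5358253259) = 244030726/5358253259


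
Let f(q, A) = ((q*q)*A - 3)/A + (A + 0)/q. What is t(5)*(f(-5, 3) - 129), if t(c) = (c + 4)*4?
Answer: -19008/5 ≈ -3801.6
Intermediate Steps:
f(q, A) = A/q + (-3 + A*q**2)/A (f(q, A) = (q**2*A - 3)/A + A/q = (A*q**2 - 3)/A + A/q = (-3 + A*q**2)/A + A/q = A/q + (-3 + A*q**2)/A)
t(c) = 16 + 4*c (t(c) = (4 + c)*4 = 16 + 4*c)
t(5)*(f(-5, 3) - 129) = (16 + 4*5)*(((-5)**2 - 3/3 + 3/(-5)) - 129) = (16 + 20)*((25 - 3*1/3 + 3*(-1/5)) - 129) = 36*((25 - 1 - 3/5) - 129) = 36*(117/5 - 129) = 36*(-528/5) = -19008/5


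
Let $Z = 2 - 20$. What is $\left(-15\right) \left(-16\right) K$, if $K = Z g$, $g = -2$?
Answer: $8640$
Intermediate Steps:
$Z = -18$ ($Z = 2 - 20 = -18$)
$K = 36$ ($K = \left(-18\right) \left(-2\right) = 36$)
$\left(-15\right) \left(-16\right) K = \left(-15\right) \left(-16\right) 36 = 240 \cdot 36 = 8640$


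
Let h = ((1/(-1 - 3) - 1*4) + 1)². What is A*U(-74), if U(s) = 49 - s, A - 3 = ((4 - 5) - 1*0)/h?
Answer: 60393/169 ≈ 357.35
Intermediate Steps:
h = 169/16 (h = ((1/(-4) - 4) + 1)² = ((-¼ - 4) + 1)² = (-17/4 + 1)² = (-13/4)² = 169/16 ≈ 10.563)
A = 491/169 (A = 3 + ((4 - 5) - 1*0)/(169/16) = 3 + (-1 + 0)*(16/169) = 3 - 1*16/169 = 3 - 16/169 = 491/169 ≈ 2.9053)
A*U(-74) = 491*(49 - 1*(-74))/169 = 491*(49 + 74)/169 = (491/169)*123 = 60393/169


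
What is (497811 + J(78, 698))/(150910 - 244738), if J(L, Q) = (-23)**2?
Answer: -124585/23457 ≈ -5.3112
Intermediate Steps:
J(L, Q) = 529
(497811 + J(78, 698))/(150910 - 244738) = (497811 + 529)/(150910 - 244738) = 498340/(-93828) = 498340*(-1/93828) = -124585/23457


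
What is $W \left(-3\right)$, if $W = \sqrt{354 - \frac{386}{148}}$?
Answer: $- \frac{3 \sqrt{1924222}}{74} \approx -56.236$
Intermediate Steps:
$W = \frac{\sqrt{1924222}}{74}$ ($W = \sqrt{354 - \frac{193}{74}} = \sqrt{\frac{26003}{74}} = \frac{\sqrt{1924222}}{74} \approx 18.745$)
$W \left(-3\right) = \frac{\sqrt{1924222}}{74} \left(-3\right) = - \frac{3 \sqrt{1924222}}{74}$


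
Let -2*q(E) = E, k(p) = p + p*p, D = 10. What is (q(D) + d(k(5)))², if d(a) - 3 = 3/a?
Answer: 361/100 ≈ 3.6100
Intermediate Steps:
k(p) = p + p²
d(a) = 3 + 3/a
q(E) = -E/2
(q(D) + d(k(5)))² = (-½*10 + (3 + 3/((5*(1 + 5)))))² = (-5 + (3 + 3/((5*6))))² = (-5 + (3 + 3/30))² = (-5 + (3 + 3*(1/30)))² = (-5 + (3 + ⅒))² = (-5 + 31/10)² = (-19/10)² = 361/100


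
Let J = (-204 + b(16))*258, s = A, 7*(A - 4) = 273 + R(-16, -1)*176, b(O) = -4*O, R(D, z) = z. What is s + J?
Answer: -483883/7 ≈ -69126.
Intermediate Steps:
A = 125/7 (A = 4 + (273 - 1*176)/7 = 4 + (273 - 176)/7 = 4 + (1/7)*97 = 4 + 97/7 = 125/7 ≈ 17.857)
s = 125/7 ≈ 17.857
J = -69144 (J = (-204 - 4*16)*258 = (-204 - 64)*258 = -268*258 = -69144)
s + J = 125/7 - 69144 = -483883/7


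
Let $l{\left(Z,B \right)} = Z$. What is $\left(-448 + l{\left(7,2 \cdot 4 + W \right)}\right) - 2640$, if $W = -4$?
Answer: $-3081$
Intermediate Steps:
$\left(-448 + l{\left(7,2 \cdot 4 + W \right)}\right) - 2640 = \left(-448 + 7\right) - 2640 = -441 - 2640 = -3081$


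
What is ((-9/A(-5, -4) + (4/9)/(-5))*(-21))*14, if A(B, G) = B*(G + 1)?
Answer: 3038/15 ≈ 202.53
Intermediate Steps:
A(B, G) = B*(1 + G)
((-9/A(-5, -4) + (4/9)/(-5))*(-21))*14 = ((-9*(-1/(5*(1 - 4))) + (4/9)/(-5))*(-21))*14 = ((-9/((-5*(-3))) + (4*(⅑))*(-⅕))*(-21))*14 = ((-9/15 + (4/9)*(-⅕))*(-21))*14 = ((-9*1/15 - 4/45)*(-21))*14 = ((-⅗ - 4/45)*(-21))*14 = -31/45*(-21)*14 = (217/15)*14 = 3038/15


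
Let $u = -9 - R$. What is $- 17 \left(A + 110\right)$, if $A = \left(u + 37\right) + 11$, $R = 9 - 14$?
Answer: $-2618$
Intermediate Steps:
$R = -5$ ($R = 9 - 14 = -5$)
$u = -4$ ($u = -9 - -5 = -9 + 5 = -4$)
$A = 44$ ($A = \left(-4 + 37\right) + 11 = 33 + 11 = 44$)
$- 17 \left(A + 110\right) = - 17 \left(44 + 110\right) = \left(-17\right) 154 = -2618$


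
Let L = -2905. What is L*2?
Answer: -5810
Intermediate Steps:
L*2 = -2905*2 = -5810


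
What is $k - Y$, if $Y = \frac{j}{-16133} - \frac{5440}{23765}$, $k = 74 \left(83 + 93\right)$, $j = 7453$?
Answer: $\frac{998735237389}{76680149} \approx 13025.0$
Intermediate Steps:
$k = 13024$ ($k = 74 \cdot 176 = 13024$)
$Y = - \frac{52976813}{76680149}$ ($Y = \frac{7453}{-16133} - \frac{5440}{23765} = 7453 \left(- \frac{1}{16133}\right) - \frac{1088}{4753} = - \frac{7453}{16133} - \frac{1088}{4753} = - \frac{52976813}{76680149} \approx -0.69088$)
$k - Y = 13024 - - \frac{52976813}{76680149} = 13024 + \frac{52976813}{76680149} = \frac{998735237389}{76680149}$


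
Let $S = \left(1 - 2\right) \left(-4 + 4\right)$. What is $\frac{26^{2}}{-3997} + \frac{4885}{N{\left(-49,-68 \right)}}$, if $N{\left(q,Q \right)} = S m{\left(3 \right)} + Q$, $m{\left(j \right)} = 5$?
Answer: $- \frac{19571313}{271796} \approx -72.007$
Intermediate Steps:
$S = 0$ ($S = \left(-1\right) 0 = 0$)
$N{\left(q,Q \right)} = Q$ ($N{\left(q,Q \right)} = 0 \cdot 5 + Q = 0 + Q = Q$)
$\frac{26^{2}}{-3997} + \frac{4885}{N{\left(-49,-68 \right)}} = \frac{26^{2}}{-3997} + \frac{4885}{-68} = 676 \left(- \frac{1}{3997}\right) + 4885 \left(- \frac{1}{68}\right) = - \frac{676}{3997} - \frac{4885}{68} = - \frac{19571313}{271796}$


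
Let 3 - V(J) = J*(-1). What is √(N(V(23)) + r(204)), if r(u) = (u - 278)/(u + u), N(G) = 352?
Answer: √3660321/102 ≈ 18.757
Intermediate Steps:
V(J) = 3 + J (V(J) = 3 - J*(-1) = 3 - (-1)*J = 3 + J)
r(u) = (-278 + u)/(2*u) (r(u) = (-278 + u)/((2*u)) = (-278 + u)*(1/(2*u)) = (-278 + u)/(2*u))
√(N(V(23)) + r(204)) = √(352 + (½)*(-278 + 204)/204) = √(352 + (½)*(1/204)*(-74)) = √(352 - 37/204) = √(71771/204) = √3660321/102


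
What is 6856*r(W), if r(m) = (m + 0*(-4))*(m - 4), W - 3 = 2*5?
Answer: 802152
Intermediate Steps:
W = 13 (W = 3 + 2*5 = 3 + 10 = 13)
r(m) = m*(-4 + m) (r(m) = (m + 0)*(-4 + m) = m*(-4 + m))
6856*r(W) = 6856*(13*(-4 + 13)) = 6856*(13*9) = 6856*117 = 802152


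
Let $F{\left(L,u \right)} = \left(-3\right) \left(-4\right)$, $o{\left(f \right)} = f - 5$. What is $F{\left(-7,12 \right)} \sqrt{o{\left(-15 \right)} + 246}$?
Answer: $12 \sqrt{226} \approx 180.4$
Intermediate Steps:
$o{\left(f \right)} = -5 + f$ ($o{\left(f \right)} = f - 5 = -5 + f$)
$F{\left(L,u \right)} = 12$
$F{\left(-7,12 \right)} \sqrt{o{\left(-15 \right)} + 246} = 12 \sqrt{\left(-5 - 15\right) + 246} = 12 \sqrt{-20 + 246} = 12 \sqrt{226}$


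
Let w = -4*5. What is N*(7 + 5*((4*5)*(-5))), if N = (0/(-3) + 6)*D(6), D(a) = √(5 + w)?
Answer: -2958*I*√15 ≈ -11456.0*I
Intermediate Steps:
w = -20
D(a) = I*√15 (D(a) = √(5 - 20) = √(-15) = I*√15)
N = 6*I*√15 (N = (0/(-3) + 6)*(I*√15) = (0*(-⅓) + 6)*(I*√15) = (0 + 6)*(I*√15) = 6*(I*√15) = 6*I*√15 ≈ 23.238*I)
N*(7 + 5*((4*5)*(-5))) = (6*I*√15)*(7 + 5*((4*5)*(-5))) = (6*I*√15)*(7 + 5*(20*(-5))) = (6*I*√15)*(7 + 5*(-100)) = (6*I*√15)*(7 - 500) = (6*I*√15)*(-493) = -2958*I*√15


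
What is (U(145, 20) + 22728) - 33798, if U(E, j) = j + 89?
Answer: -10961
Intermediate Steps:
U(E, j) = 89 + j
(U(145, 20) + 22728) - 33798 = ((89 + 20) + 22728) - 33798 = (109 + 22728) - 33798 = 22837 - 33798 = -10961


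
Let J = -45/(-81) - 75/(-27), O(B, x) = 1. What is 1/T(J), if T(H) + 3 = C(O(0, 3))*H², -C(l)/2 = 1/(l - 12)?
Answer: -99/97 ≈ -1.0206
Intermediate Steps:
C(l) = -2/(-12 + l) (C(l) = -2/(l - 12) = -2/(-12 + l))
J = 10/3 (J = -45*(-1/81) - 75*(-1/27) = 5/9 + 25/9 = 10/3 ≈ 3.3333)
T(H) = -3 + 2*H²/11 (T(H) = -3 + (-2/(-12 + 1))*H² = -3 + (-2/(-11))*H² = -3 + (-2*(-1/11))*H² = -3 + 2*H²/11)
1/T(J) = 1/(-3 + 2*(10/3)²/11) = 1/(-3 + (2/11)*(100/9)) = 1/(-3 + 200/99) = 1/(-97/99) = -99/97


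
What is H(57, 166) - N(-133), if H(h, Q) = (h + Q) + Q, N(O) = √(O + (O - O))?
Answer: 389 - I*√133 ≈ 389.0 - 11.533*I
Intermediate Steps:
N(O) = √O (N(O) = √(O + 0) = √O)
H(h, Q) = h + 2*Q (H(h, Q) = (Q + h) + Q = h + 2*Q)
H(57, 166) - N(-133) = (57 + 2*166) - √(-133) = (57 + 332) - I*√133 = 389 - I*√133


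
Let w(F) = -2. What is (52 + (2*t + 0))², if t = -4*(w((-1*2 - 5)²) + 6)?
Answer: 400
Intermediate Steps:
t = -16 (t = -4*(-2 + 6) = -4*4 = -16)
(52 + (2*t + 0))² = (52 + (2*(-16) + 0))² = (52 + (-32 + 0))² = (52 - 32)² = 20² = 400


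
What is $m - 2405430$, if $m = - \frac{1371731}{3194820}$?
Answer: $- \frac{7684917244331}{3194820} \approx -2.4054 \cdot 10^{6}$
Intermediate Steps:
$m = - \frac{1371731}{3194820}$ ($m = \left(-1371731\right) \frac{1}{3194820} = - \frac{1371731}{3194820} \approx -0.42936$)
$m - 2405430 = - \frac{1371731}{3194820} - 2405430 = - \frac{7684917244331}{3194820}$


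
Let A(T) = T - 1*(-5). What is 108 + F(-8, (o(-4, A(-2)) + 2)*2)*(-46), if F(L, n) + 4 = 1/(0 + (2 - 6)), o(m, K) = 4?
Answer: 607/2 ≈ 303.50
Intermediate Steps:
A(T) = 5 + T (A(T) = T + 5 = 5 + T)
F(L, n) = -17/4 (F(L, n) = -4 + 1/(0 + (2 - 6)) = -4 + 1/(0 - 4) = -4 + 1/(-4) = -4 - 1/4 = -17/4)
108 + F(-8, (o(-4, A(-2)) + 2)*2)*(-46) = 108 - 17/4*(-46) = 108 + 391/2 = 607/2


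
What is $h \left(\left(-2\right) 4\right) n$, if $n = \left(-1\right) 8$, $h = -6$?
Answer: $-384$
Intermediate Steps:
$n = -8$
$h \left(\left(-2\right) 4\right) n = - 6 \left(\left(-2\right) 4\right) \left(-8\right) = \left(-6\right) \left(-8\right) \left(-8\right) = 48 \left(-8\right) = -384$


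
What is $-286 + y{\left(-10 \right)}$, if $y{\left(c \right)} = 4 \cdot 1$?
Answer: $-282$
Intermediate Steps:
$y{\left(c \right)} = 4$
$-286 + y{\left(-10 \right)} = -286 + 4 = -282$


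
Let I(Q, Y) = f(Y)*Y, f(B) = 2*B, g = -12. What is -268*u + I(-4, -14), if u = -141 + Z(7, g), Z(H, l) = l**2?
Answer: -412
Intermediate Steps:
u = 3 (u = -141 + (-12)**2 = -141 + 144 = 3)
I(Q, Y) = 2*Y**2 (I(Q, Y) = (2*Y)*Y = 2*Y**2)
-268*u + I(-4, -14) = -268*3 + 2*(-14)**2 = -804 + 2*196 = -804 + 392 = -412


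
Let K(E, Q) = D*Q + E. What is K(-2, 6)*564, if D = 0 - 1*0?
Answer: -1128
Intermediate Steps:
D = 0 (D = 0 + 0 = 0)
K(E, Q) = E (K(E, Q) = 0*Q + E = 0 + E = E)
K(-2, 6)*564 = -2*564 = -1128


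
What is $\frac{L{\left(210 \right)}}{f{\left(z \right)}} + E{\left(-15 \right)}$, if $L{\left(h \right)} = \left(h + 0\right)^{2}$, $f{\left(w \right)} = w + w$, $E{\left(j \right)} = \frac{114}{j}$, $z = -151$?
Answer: $- \frac{115988}{755} \approx -153.63$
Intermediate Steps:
$f{\left(w \right)} = 2 w$
$L{\left(h \right)} = h^{2}$
$\frac{L{\left(210 \right)}}{f{\left(z \right)}} + E{\left(-15 \right)} = \frac{210^{2}}{2 \left(-151\right)} + \frac{114}{-15} = \frac{44100}{-302} + 114 \left(- \frac{1}{15}\right) = 44100 \left(- \frac{1}{302}\right) - \frac{38}{5} = - \frac{22050}{151} - \frac{38}{5} = - \frac{115988}{755}$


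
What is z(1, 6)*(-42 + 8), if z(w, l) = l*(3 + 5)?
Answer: -1632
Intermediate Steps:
z(w, l) = 8*l (z(w, l) = l*8 = 8*l)
z(1, 6)*(-42 + 8) = (8*6)*(-42 + 8) = 48*(-34) = -1632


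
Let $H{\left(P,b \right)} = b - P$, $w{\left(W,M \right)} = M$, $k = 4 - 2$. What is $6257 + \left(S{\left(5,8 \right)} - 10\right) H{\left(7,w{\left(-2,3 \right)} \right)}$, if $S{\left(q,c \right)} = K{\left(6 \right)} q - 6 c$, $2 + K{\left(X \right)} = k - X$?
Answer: $6609$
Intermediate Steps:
$k = 2$ ($k = 4 - 2 = 2$)
$K{\left(X \right)} = - X$ ($K{\left(X \right)} = -2 - \left(-2 + X\right) = - X$)
$S{\left(q,c \right)} = - 6 c - 6 q$ ($S{\left(q,c \right)} = \left(-1\right) 6 q - 6 c = - 6 q - 6 c = - 6 c - 6 q$)
$6257 + \left(S{\left(5,8 \right)} - 10\right) H{\left(7,w{\left(-2,3 \right)} \right)} = 6257 + \left(\left(\left(-6\right) 8 - 30\right) - 10\right) \left(3 - 7\right) = 6257 + \left(\left(-48 - 30\right) - 10\right) \left(3 - 7\right) = 6257 + \left(-78 - 10\right) \left(-4\right) = 6257 - -352 = 6257 + 352 = 6609$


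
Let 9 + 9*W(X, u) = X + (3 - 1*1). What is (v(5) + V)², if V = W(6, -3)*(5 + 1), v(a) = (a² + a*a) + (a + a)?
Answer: 31684/9 ≈ 3520.4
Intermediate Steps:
v(a) = 2*a + 2*a² (v(a) = (a² + a²) + 2*a = 2*a² + 2*a = 2*a + 2*a²)
W(X, u) = -7/9 + X/9 (W(X, u) = -1 + (X + (3 - 1*1))/9 = -1 + (X + (3 - 1))/9 = -1 + (X + 2)/9 = -1 + (2 + X)/9 = -1 + (2/9 + X/9) = -7/9 + X/9)
V = -⅔ (V = (-7/9 + (⅑)*6)*(5 + 1) = (-7/9 + ⅔)*6 = -⅑*6 = -⅔ ≈ -0.66667)
(v(5) + V)² = (2*5*(1 + 5) - ⅔)² = (2*5*6 - ⅔)² = (60 - ⅔)² = (178/3)² = 31684/9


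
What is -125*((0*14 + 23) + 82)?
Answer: -13125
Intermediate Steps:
-125*((0*14 + 23) + 82) = -125*((0 + 23) + 82) = -125*(23 + 82) = -125*105 = -13125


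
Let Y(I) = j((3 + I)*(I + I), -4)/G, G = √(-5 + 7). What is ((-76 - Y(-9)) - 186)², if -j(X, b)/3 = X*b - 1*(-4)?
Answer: 892972 + 336408*√2 ≈ 1.3687e+6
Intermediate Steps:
G = √2 ≈ 1.4142
j(X, b) = -12 - 3*X*b (j(X, b) = -3*(X*b - 1*(-4)) = -3*(X*b + 4) = -3*(4 + X*b) = -12 - 3*X*b)
Y(I) = √2*(-12 + 24*I*(3 + I))/2 (Y(I) = (-12 - 3*(3 + I)*(I + I)*(-4))/(√2) = (-12 - 3*(3 + I)*(2*I)*(-4))*(√2/2) = (-12 - 3*2*I*(3 + I)*(-4))*(√2/2) = (-12 + 24*I*(3 + I))*(√2/2) = √2*(-12 + 24*I*(3 + I))/2)
((-76 - Y(-9)) - 186)² = ((-76 - √2*(-6 + 12*(-9)*(3 - 9))) - 186)² = ((-76 - √2*(-6 + 12*(-9)*(-6))) - 186)² = ((-76 - √2*(-6 + 648)) - 186)² = ((-76 - √2*642) - 186)² = ((-76 - 642*√2) - 186)² = (-262 - 642*√2)²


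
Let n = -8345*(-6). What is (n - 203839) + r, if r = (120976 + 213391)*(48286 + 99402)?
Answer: 49381839727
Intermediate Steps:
n = 50070
r = 49381993496 (r = 334367*147688 = 49381993496)
(n - 203839) + r = (50070 - 203839) + 49381993496 = -153769 + 49381993496 = 49381839727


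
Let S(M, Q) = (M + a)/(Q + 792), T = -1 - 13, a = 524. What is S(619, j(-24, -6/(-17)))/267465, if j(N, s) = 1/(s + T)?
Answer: 88392/16380180685 ≈ 5.3963e-6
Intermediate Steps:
T = -14
j(N, s) = 1/(-14 + s) (j(N, s) = 1/(s - 14) = 1/(-14 + s))
S(M, Q) = (524 + M)/(792 + Q) (S(M, Q) = (M + 524)/(Q + 792) = (524 + M)/(792 + Q))
S(619, j(-24, -6/(-17)))/267465 = ((524 + 619)/(792 + 1/(-14 - 6/(-17))))/267465 = (1143/(792 + 1/(-14 - 6*(-1/17))))*(1/267465) = (1143/(792 + 1/(-14 + 6/17)))*(1/267465) = (1143/(792 + 1/(-232/17)))*(1/267465) = (1143/(792 - 17/232))*(1/267465) = (1143/(183727/232))*(1/267465) = ((232/183727)*1143)*(1/267465) = (265176/183727)*(1/267465) = 88392/16380180685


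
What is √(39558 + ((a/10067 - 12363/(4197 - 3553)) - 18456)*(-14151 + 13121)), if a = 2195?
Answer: √200371033302925825298/3241574 ≈ 4366.8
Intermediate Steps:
√(39558 + ((a/10067 - 12363/(4197 - 3553)) - 18456)*(-14151 + 13121)) = √(39558 + ((2195/10067 - 12363/(4197 - 3553)) - 18456)*(-14151 + 13121)) = √(39558 + ((2195*(1/10067) - 12363/644) - 18456)*(-1030)) = √(39558 + ((2195/10067 - 12363*1/644) - 18456)*(-1030)) = √(39558 + ((2195/10067 - 12363/644) - 18456)*(-1030)) = √(39558 + (-123044741/6483148 - 18456)*(-1030)) = √(39558 - 119776024229/6483148*(-1030)) = √(39558 + 61684652477935/3241574) = √(61812882662227/3241574) = √200371033302925825298/3241574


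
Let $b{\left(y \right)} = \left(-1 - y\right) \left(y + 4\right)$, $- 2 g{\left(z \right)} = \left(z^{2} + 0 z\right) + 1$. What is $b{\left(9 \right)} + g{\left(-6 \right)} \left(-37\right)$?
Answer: $\frac{1109}{2} \approx 554.5$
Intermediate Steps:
$g{\left(z \right)} = - \frac{1}{2} - \frac{z^{2}}{2}$ ($g{\left(z \right)} = - \frac{\left(z^{2} + 0 z\right) + 1}{2} = - \frac{\left(z^{2} + 0\right) + 1}{2} = - \frac{z^{2} + 1}{2} = - \frac{1 + z^{2}}{2} = - \frac{1}{2} - \frac{z^{2}}{2}$)
$b{\left(y \right)} = \left(-1 - y\right) \left(4 + y\right)$
$b{\left(9 \right)} + g{\left(-6 \right)} \left(-37\right) = \left(-4 - 9^{2} - 45\right) + \left(- \frac{1}{2} - \frac{\left(-6\right)^{2}}{2}\right) \left(-37\right) = \left(-4 - 81 - 45\right) + \left(- \frac{1}{2} - 18\right) \left(-37\right) = -130 - - \frac{1369}{2} = -130 + \frac{1369}{2} = \frac{1109}{2}$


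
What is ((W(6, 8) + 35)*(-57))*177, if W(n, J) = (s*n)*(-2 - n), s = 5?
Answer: 2068245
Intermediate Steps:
W(n, J) = 5*n*(-2 - n) (W(n, J) = (5*n)*(-2 - n) = 5*n*(-2 - n))
((W(6, 8) + 35)*(-57))*177 = ((-5*6*(2 + 6) + 35)*(-57))*177 = ((-5*6*8 + 35)*(-57))*177 = ((-240 + 35)*(-57))*177 = -205*(-57)*177 = 11685*177 = 2068245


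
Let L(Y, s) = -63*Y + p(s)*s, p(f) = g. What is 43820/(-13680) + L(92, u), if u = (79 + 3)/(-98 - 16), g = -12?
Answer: -3960751/684 ≈ -5790.6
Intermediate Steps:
p(f) = -12
u = -41/57 (u = 82/(-114) = 82*(-1/114) = -41/57 ≈ -0.71930)
L(Y, s) = -63*Y - 12*s
43820/(-13680) + L(92, u) = 43820/(-13680) + (-63*92 - 12*(-41/57)) = 43820*(-1/13680) + (-5796 + 164/19) = -2191/684 - 109960/19 = -3960751/684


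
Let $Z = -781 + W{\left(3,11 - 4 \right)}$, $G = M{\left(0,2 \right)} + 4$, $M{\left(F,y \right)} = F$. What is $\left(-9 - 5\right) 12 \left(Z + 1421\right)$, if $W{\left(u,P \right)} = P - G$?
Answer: $-108024$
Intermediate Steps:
$G = 4$ ($G = 0 + 4 = 4$)
$W{\left(u,P \right)} = -4 + P$ ($W{\left(u,P \right)} = P - 4 = -4 + P$)
$Z = -778$ ($Z = -781 + \left(-4 + \left(11 - 4\right)\right) = -781 + \left(-4 + 7\right) = -781 + 3 = -778$)
$\left(-9 - 5\right) 12 \left(Z + 1421\right) = \left(-9 - 5\right) 12 \left(-778 + 1421\right) = \left(-14\right) 12 \cdot 643 = \left(-168\right) 643 = -108024$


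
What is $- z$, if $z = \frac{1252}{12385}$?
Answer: $- \frac{1252}{12385} \approx -0.10109$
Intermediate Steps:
$z = \frac{1252}{12385}$ ($z = 1252 \cdot \frac{1}{12385} = \frac{1252}{12385} \approx 0.10109$)
$- z = \left(-1\right) \frac{1252}{12385} = - \frac{1252}{12385}$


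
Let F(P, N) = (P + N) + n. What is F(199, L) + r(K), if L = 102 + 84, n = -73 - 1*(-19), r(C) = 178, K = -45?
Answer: 509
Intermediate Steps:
n = -54 (n = -73 + 19 = -54)
L = 186
F(P, N) = -54 + N + P (F(P, N) = (P + N) - 54 = (N + P) - 54 = -54 + N + P)
F(199, L) + r(K) = (-54 + 186 + 199) + 178 = 331 + 178 = 509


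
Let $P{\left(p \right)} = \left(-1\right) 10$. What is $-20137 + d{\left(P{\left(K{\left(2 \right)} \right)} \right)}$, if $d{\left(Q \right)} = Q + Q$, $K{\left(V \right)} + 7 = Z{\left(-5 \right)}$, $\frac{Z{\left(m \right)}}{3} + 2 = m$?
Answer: $-20157$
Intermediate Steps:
$Z{\left(m \right)} = -6 + 3 m$
$K{\left(V \right)} = -28$ ($K{\left(V \right)} = -7 + \left(-6 + 3 \left(-5\right)\right) = -7 - 21 = -28$)
$P{\left(p \right)} = -10$
$d{\left(Q \right)} = 2 Q$
$-20137 + d{\left(P{\left(K{\left(2 \right)} \right)} \right)} = -20137 + 2 \left(-10\right) = -20137 - 20 = -20157$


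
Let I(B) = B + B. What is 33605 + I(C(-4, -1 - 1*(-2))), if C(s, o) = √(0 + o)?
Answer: 33607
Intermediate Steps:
C(s, o) = √o
I(B) = 2*B
33605 + I(C(-4, -1 - 1*(-2))) = 33605 + 2*√(-1 - 1*(-2)) = 33605 + 2*√(-1 + 2) = 33605 + 2*√1 = 33605 + 2*1 = 33605 + 2 = 33607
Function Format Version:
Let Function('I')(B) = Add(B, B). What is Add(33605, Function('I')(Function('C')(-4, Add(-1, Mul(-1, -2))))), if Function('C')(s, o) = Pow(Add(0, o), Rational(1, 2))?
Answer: 33607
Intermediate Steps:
Function('C')(s, o) = Pow(o, Rational(1, 2))
Function('I')(B) = Mul(2, B)
Add(33605, Function('I')(Function('C')(-4, Add(-1, Mul(-1, -2))))) = Add(33605, Mul(2, Pow(Add(-1, Mul(-1, -2)), Rational(1, 2)))) = Add(33605, Mul(2, Pow(Add(-1, 2), Rational(1, 2)))) = Add(33605, Mul(2, Pow(1, Rational(1, 2)))) = Add(33605, Mul(2, 1)) = Add(33605, 2) = 33607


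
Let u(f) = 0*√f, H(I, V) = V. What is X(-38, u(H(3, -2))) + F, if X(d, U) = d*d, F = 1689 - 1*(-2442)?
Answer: 5575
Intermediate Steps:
F = 4131 (F = 1689 + 2442 = 4131)
u(f) = 0
X(d, U) = d²
X(-38, u(H(3, -2))) + F = (-38)² + 4131 = 1444 + 4131 = 5575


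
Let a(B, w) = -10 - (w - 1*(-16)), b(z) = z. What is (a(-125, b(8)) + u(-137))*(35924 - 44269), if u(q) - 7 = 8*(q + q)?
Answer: 18517555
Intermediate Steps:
u(q) = 7 + 16*q (u(q) = 7 + 8*(q + q) = 7 + 8*(2*q) = 7 + 16*q)
a(B, w) = -26 - w (a(B, w) = -10 - (w + 16) = -10 - (16 + w) = -10 + (-16 - w) = -26 - w)
(a(-125, b(8)) + u(-137))*(35924 - 44269) = ((-26 - 1*8) + (7 + 16*(-137)))*(35924 - 44269) = ((-26 - 8) + (7 - 2192))*(-8345) = (-34 - 2185)*(-8345) = -2219*(-8345) = 18517555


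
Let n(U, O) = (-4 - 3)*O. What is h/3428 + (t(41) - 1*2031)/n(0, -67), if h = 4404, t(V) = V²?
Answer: 30917/57419 ≈ 0.53845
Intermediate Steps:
n(U, O) = -7*O
h/3428 + (t(41) - 1*2031)/n(0, -67) = 4404/3428 + (41² - 1*2031)/((-7*(-67))) = 4404*(1/3428) + (1681 - 2031)/469 = 1101/857 - 350*1/469 = 1101/857 - 50/67 = 30917/57419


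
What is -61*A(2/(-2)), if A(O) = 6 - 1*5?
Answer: -61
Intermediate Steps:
A(O) = 1 (A(O) = 6 - 5 = 1)
-61*A(2/(-2)) = -61*1 = -61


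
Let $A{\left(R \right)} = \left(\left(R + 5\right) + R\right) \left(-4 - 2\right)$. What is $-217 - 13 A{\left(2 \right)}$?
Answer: $485$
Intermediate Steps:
$A{\left(R \right)} = -30 - 12 R$ ($A{\left(R \right)} = \left(\left(5 + R\right) + R\right) \left(-6\right) = \left(5 + 2 R\right) \left(-6\right) = -30 - 12 R$)
$-217 - 13 A{\left(2 \right)} = -217 - 13 \left(-30 - 24\right) = -217 - -702 = -217 + 702 = 485$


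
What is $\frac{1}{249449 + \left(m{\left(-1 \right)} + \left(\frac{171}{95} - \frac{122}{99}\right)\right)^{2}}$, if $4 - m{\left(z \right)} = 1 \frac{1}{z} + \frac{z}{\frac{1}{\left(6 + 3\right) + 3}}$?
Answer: $\frac{245025}{61196861641} \approx 4.0039 \cdot 10^{-6}$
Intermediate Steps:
$m{\left(z \right)} = 4 - \frac{1}{z} - 12 z$ ($m{\left(z \right)} = 4 - \left(1 \frac{1}{z} + \frac{z}{\frac{1}{\left(6 + 3\right) + 3}}\right) = 4 - \left(\frac{1}{z} + \frac{z}{\frac{1}{9 + 3}}\right) = 4 - \left(\frac{1}{z} + \frac{z}{\frac{1}{12}}\right) = 4 - \left(\frac{1}{z} + z \frac{1}{\frac{1}{12}}\right) = 4 - \left(\frac{1}{z} + z 12\right) = 4 - \left(\frac{1}{z} + 12 z\right) = 4 - \frac{1}{z} - 12 z$)
$\frac{1}{249449 + \left(m{\left(-1 \right)} + \left(\frac{171}{95} - \frac{122}{99}\right)\right)^{2}} = \frac{1}{249449 + \left(\left(4 - \frac{1}{-1} - -12\right) + \left(\frac{171}{95} - \frac{122}{99}\right)\right)^{2}} = \frac{1}{249449 + \left(\left(4 - -1 + 12\right) + \left(171 \cdot \frac{1}{95} - \frac{122}{99}\right)\right)^{2}} = \frac{1}{249449 + \left(\left(4 + 1 + 12\right) + \left(\frac{9}{5} - \frac{122}{99}\right)\right)^{2}} = \frac{1}{249449 + \left(17 + \frac{281}{495}\right)^{2}} = \frac{1}{249449 + \left(\frac{8696}{495}\right)^{2}} = \frac{1}{249449 + \frac{75620416}{245025}} = \frac{1}{\frac{61196861641}{245025}} = \frac{245025}{61196861641}$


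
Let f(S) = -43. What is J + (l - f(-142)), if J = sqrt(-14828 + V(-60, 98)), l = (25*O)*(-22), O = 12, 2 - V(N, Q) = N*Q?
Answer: -6557 + 3*I*sqrt(994) ≈ -6557.0 + 94.583*I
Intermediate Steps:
V(N, Q) = 2 - N*Q
l = -6600 (l = (25*12)*(-22) = 300*(-22) = -6600)
J = 3*I*sqrt(994) (J = sqrt(-14828 + (2 - 1*(-60)*98)) = sqrt(-14828 + (2 + 5880)) = sqrt(-14828 + 5882) = sqrt(-8946) = 3*I*sqrt(994) ≈ 94.583*I)
J + (l - f(-142)) = 3*I*sqrt(994) + (-6600 - 1*(-43)) = 3*I*sqrt(994) + (-6600 + 43) = 3*I*sqrt(994) - 6557 = -6557 + 3*I*sqrt(994)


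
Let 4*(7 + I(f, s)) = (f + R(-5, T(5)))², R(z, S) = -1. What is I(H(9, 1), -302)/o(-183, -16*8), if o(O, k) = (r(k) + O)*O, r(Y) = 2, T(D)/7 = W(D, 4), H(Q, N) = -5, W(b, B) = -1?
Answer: 2/33123 ≈ 6.0381e-5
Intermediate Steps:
T(D) = -7 (T(D) = 7*(-1) = -7)
I(f, s) = -7 + (-1 + f)²/4 (I(f, s) = -7 + (f - 1)²/4 = -7 + (-1 + f)²/4)
o(O, k) = O*(2 + O) (o(O, k) = (2 + O)*O = O*(2 + O))
I(H(9, 1), -302)/o(-183, -16*8) = (-7 + (-1 - 5)²/4)/((-183*(2 - 183))) = (-7 + (¼)*(-6)²)/((-183*(-181))) = (-7 + (¼)*36)/33123 = (-7 + 9)*(1/33123) = 2*(1/33123) = 2/33123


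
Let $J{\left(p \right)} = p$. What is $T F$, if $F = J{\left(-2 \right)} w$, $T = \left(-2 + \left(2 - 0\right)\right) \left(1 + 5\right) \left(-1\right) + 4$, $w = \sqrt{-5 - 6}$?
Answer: $- 8 i \sqrt{11} \approx - 26.533 i$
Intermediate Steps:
$w = i \sqrt{11}$ ($w = \sqrt{-11} = i \sqrt{11} \approx 3.3166 i$)
$T = 4$ ($T = \left(-2 + \left(2 + 0\right)\right) 6 \left(-1\right) + 4 = \left(-2 + 2\right) 6 \left(-1\right) + 4 = 0 \cdot 6 \left(-1\right) + 4 = 0 \left(-1\right) + 4 = 0 + 4 = 4$)
$F = - 2 i \sqrt{11} \approx - 6.6332 i$
$T F = 4 \left(- 2 i \sqrt{11}\right) = - 8 i \sqrt{11}$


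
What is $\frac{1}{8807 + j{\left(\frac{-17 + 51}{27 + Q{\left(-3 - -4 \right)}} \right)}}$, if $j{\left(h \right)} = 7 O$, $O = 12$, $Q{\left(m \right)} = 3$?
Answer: $\frac{1}{8891} \approx 0.00011247$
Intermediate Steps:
$j{\left(h \right)} = 84$ ($j{\left(h \right)} = 7 \cdot 12 = 84$)
$\frac{1}{8807 + j{\left(\frac{-17 + 51}{27 + Q{\left(-3 - -4 \right)}} \right)}} = \frac{1}{8807 + 84} = \frac{1}{8891}$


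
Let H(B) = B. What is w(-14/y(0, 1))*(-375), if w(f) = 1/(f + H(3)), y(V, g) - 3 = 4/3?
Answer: 1625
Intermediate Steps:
y(V, g) = 13/3 (y(V, g) = 3 + 4/3 = 13/3)
w(f) = 1/(3 + f) (w(f) = 1/(f + 3) = 1/(3 + f))
w(-14/y(0, 1))*(-375) = -375/(3 - 14/13/3) = -375/(3 - 14*3/13) = -375/(3 - 42/13) = -375/(-3/13) = -13/3*(-375) = 1625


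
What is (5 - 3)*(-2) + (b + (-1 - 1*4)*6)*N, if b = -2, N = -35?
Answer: 1116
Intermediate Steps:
(5 - 3)*(-2) + (b + (-1 - 1*4)*6)*N = (5 - 3)*(-2) + (-2 + (-1 - 1*4)*6)*(-35) = 2*(-2) + (-2 + (-1 - 4)*6)*(-35) = -4 + (-2 - 5*6)*(-35) = -4 + (-2 - 30)*(-35) = -4 - 32*(-35) = -4 + 1120 = 1116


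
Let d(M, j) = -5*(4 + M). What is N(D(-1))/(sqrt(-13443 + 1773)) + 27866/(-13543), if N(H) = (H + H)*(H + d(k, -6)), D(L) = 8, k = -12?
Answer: -27866/13543 - 128*I*sqrt(11670)/1945 ≈ -2.0576 - 7.1093*I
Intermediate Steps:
d(M, j) = -20 - 5*M
N(H) = 2*H*(40 + H) (N(H) = (H + H)*(H + (-20 - 5*(-12))) = (2*H)*(H + (-20 + 60)) = (2*H)*(H + 40) = (2*H)*(40 + H) = 2*H*(40 + H))
N(D(-1))/(sqrt(-13443 + 1773)) + 27866/(-13543) = (2*8*(40 + 8))/(sqrt(-13443 + 1773)) + 27866/(-13543) = (2*8*48)/(sqrt(-11670)) + 27866*(-1/13543) = 768/((I*sqrt(11670))) - 27866/13543 = 768*(-I*sqrt(11670)/11670) - 27866/13543 = -128*I*sqrt(11670)/1945 - 27866/13543 = -27866/13543 - 128*I*sqrt(11670)/1945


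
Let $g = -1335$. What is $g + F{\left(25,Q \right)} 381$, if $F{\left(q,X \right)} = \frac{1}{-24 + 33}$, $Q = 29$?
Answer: $- \frac{3878}{3} \approx -1292.7$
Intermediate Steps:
$F{\left(q,X \right)} = \frac{1}{9}$
$g + F{\left(25,Q \right)} 381 = -1335 + \frac{1}{9} \cdot 381 = -1335 + \frac{127}{3} = - \frac{3878}{3}$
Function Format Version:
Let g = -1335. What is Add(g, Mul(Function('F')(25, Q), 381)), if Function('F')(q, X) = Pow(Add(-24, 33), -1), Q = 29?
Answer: Rational(-3878, 3) ≈ -1292.7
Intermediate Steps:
Function('F')(q, X) = Rational(1, 9) (Function('F')(q, X) = Pow(9, -1) = Rational(1, 9))
Add(g, Mul(Function('F')(25, Q), 381)) = Add(-1335, Mul(Rational(1, 9), 381)) = Add(-1335, Rational(127, 3)) = Rational(-3878, 3)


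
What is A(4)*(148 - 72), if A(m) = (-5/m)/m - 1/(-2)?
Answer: 57/4 ≈ 14.250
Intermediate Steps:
A(m) = ½ - 5/m² (A(m) = -5/m² - 1*(-½) = -5/m² + ½ = ½ - 5/m²)
A(4)*(148 - 72) = (½ - 5/4²)*(148 - 72) = (½ - 5*1/16)*76 = (½ - 5/16)*76 = (3/16)*76 = 57/4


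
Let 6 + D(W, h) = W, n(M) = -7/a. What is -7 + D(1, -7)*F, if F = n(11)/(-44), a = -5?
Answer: -301/44 ≈ -6.8409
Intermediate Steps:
n(M) = 7/5 (n(M) = -7/(-5) = -7*(-⅕) = 7/5)
D(W, h) = -6 + W
F = -7/220 (F = (7/5)/(-44) = (7/5)*(-1/44) = -7/220 ≈ -0.031818)
-7 + D(1, -7)*F = -7 + (-6 + 1)*(-7/220) = -7 - 5*(-7/220) = -7 + 7/44 = -301/44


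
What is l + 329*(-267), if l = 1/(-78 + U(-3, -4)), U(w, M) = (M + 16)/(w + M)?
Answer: -49016401/558 ≈ -87843.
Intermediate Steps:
U(w, M) = (16 + M)/(M + w)
l = -7/558 (l = 1/(-78 + (16 - 4)/(-4 - 3)) = 1/(-78 + 12/(-7)) = 1/(-78 - ⅐*12) = 1/(-78 - 12/7) = 1/(-558/7) = -7/558 ≈ -0.012545)
l + 329*(-267) = -7/558 + 329*(-267) = -7/558 - 87843 = -49016401/558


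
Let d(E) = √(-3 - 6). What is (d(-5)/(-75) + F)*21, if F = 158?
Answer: 3318 - 21*I/25 ≈ 3318.0 - 0.84*I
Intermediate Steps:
d(E) = 3*I (d(E) = √(-9) = 3*I)
(d(-5)/(-75) + F)*21 = ((3*I)/(-75) + 158)*21 = ((3*I)*(-1/75) + 158)*21 = (-I/25 + 158)*21 = (158 - I/25)*21 = 3318 - 21*I/25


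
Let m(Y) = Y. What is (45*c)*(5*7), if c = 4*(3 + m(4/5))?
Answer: 23940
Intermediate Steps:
c = 76/5 (c = 4*(3 + 4/5) = 4*(19/5) = 76/5 ≈ 15.200)
(45*c)*(5*7) = (45*(76/5))*(5*7) = 684*35 = 23940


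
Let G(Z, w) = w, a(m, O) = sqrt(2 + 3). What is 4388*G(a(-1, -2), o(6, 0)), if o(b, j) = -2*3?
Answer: -26328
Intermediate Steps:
a(m, O) = sqrt(5)
o(b, j) = -6
4388*G(a(-1, -2), o(6, 0)) = 4388*(-6) = -26328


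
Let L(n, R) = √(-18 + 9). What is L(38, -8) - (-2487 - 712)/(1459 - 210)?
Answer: 3199/1249 + 3*I ≈ 2.5612 + 3.0*I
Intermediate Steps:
L(n, R) = 3*I (L(n, R) = √(-9) = 3*I)
L(38, -8) - (-2487 - 712)/(1459 - 210) = 3*I - (-2487 - 712)/(1459 - 210) = 3*I - (-3199)/1249 = 3*I - 1*(-3199/1249) = 3*I + 3199/1249 = 3199/1249 + 3*I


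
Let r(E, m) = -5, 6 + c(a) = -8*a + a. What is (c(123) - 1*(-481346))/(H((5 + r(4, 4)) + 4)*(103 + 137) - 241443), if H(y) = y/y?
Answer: -11719/5883 ≈ -1.9920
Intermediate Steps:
c(a) = -6 - 7*a (c(a) = -6 + (-8*a + a) = -6 - 7*a)
H(y) = 1
(c(123) - 1*(-481346))/(H((5 + r(4, 4)) + 4)*(103 + 137) - 241443) = ((-6 - 7*123) - 1*(-481346))/(1*(103 + 137) - 241443) = ((-6 - 861) + 481346)/(1*240 - 241443) = (-867 + 481346)/(240 - 241443) = 480479/(-241203) = 480479*(-1/241203) = -11719/5883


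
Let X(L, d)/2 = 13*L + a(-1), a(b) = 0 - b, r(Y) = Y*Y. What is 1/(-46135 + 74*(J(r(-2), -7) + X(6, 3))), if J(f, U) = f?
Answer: -1/34147 ≈ -2.9285e-5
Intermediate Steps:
r(Y) = Y²
a(b) = -b
X(L, d) = 2 + 26*L (X(L, d) = 2*(13*L - 1*(-1)) = 2*(13*L + 1) = 2*(1 + 13*L) = 2 + 26*L)
1/(-46135 + 74*(J(r(-2), -7) + X(6, 3))) = 1/(-46135 + 74*((-2)² + (2 + 26*6))) = 1/(-46135 + 74*(4 + (2 + 156))) = 1/(-46135 + 74*(4 + 158)) = 1/(-46135 + 74*162) = 1/(-46135 + 11988) = 1/(-34147) = -1/34147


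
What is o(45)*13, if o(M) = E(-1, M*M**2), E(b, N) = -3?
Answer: -39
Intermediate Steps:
o(M) = -3
o(45)*13 = -3*13 = -39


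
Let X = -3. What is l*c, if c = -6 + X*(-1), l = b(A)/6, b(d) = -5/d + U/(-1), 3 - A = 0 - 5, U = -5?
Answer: -35/16 ≈ -2.1875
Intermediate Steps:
A = 8 (A = 3 - (0 - 5) = 3 - 1*(-5) = 3 + 5 = 8)
b(d) = 5 - 5/d (b(d) = -5/d - 5/(-1) = -5/d - 5*(-1) = -5/d + 5 = 5 - 5/d)
l = 35/48 (l = (5 - 5/8)/6 = (5 - 5*⅛)*(⅙) = (5 - 5/8)*(⅙) = (35/8)*(⅙) = 35/48 ≈ 0.72917)
c = -3 (c = -6 - 3*(-1) = -6 + 3 = -3)
l*c = (35/48)*(-3) = -35/16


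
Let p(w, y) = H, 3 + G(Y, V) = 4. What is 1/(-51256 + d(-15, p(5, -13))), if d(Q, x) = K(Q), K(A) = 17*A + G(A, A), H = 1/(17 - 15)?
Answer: -1/51510 ≈ -1.9414e-5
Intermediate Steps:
G(Y, V) = 1 (G(Y, V) = -3 + 4 = 1)
H = ½ (H = 1/2 = ½ ≈ 0.50000)
p(w, y) = ½
K(A) = 1 + 17*A (K(A) = 17*A + 1 = 1 + 17*A)
d(Q, x) = 1 + 17*Q
1/(-51256 + d(-15, p(5, -13))) = 1/(-51256 + (1 + 17*(-15))) = 1/(-51256 + (1 - 255)) = 1/(-51256 - 254) = 1/(-51510) = -1/51510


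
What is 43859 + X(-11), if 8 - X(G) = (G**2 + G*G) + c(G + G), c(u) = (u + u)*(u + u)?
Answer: 41689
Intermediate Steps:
c(u) = 4*u**2 (c(u) = (2*u)*(2*u) = 4*u**2)
X(G) = 8 - 18*G**2 (X(G) = 8 - ((G**2 + G*G) + 4*(G + G)**2) = 8 - ((G**2 + G**2) + 4*(2*G)**2) = 8 - (2*G**2 + 4*(4*G**2)) = 8 - (2*G**2 + 16*G**2) = 8 - 18*G**2)
43859 + X(-11) = 43859 + (8 - 18*(-11)**2) = 43859 + (8 - 18*121) = 43859 + (8 - 2178) = 43859 - 2170 = 41689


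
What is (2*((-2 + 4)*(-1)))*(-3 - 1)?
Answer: 16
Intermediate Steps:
(2*((-2 + 4)*(-1)))*(-3 - 1) = (2*(2*(-1)))*(-4) = (2*(-2))*(-4) = -4*(-4) = 16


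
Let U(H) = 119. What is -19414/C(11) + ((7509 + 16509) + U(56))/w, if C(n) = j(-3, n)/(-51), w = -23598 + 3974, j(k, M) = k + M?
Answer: 2428725505/19624 ≈ 1.2376e+5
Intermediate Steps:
j(k, M) = M + k
w = -19624
C(n) = 1/17 - n/51 (C(n) = (n - 3)/(-51) = (-3 + n)*(-1/51) = 1/17 - n/51)
-19414/C(11) + ((7509 + 16509) + U(56))/w = -19414/(1/17 - 1/51*11) + ((7509 + 16509) + 119)/(-19624) = -19414/(1/17 - 11/51) + (24018 + 119)*(-1/19624) = -19414/(-8/51) + 24137*(-1/19624) = -19414*(-51/8) - 24137/19624 = 495057/4 - 24137/19624 = 2428725505/19624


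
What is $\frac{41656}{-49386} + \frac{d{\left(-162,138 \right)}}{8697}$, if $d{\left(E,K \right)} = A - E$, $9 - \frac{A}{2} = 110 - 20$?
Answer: $- \frac{20828}{24693} \approx -0.84348$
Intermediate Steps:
$A = -162$ ($A = 18 - 2 \left(110 - 20\right) = 18 - 180 = -162$)
$d{\left(E,K \right)} = -162 - E$
$\frac{41656}{-49386} + \frac{d{\left(-162,138 \right)}}{8697} = \frac{41656}{-49386} + \frac{-162 - -162}{8697} = 41656 \left(- \frac{1}{49386}\right) + \left(-162 + 162\right) \frac{1}{8697} = - \frac{20828}{24693} + 0 \cdot \frac{1}{8697} = - \frac{20828}{24693} + 0 = - \frac{20828}{24693}$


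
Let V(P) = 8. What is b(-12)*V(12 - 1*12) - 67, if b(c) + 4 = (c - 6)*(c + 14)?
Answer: -387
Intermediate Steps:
b(c) = -4 + (-6 + c)*(14 + c) (b(c) = -4 + (c - 6)*(c + 14) = -4 + (-6 + c)*(14 + c))
b(-12)*V(12 - 1*12) - 67 = (-88 + (-12)**2 + 8*(-12))*8 - 67 = (-88 + 144 - 96)*8 - 67 = -40*8 - 67 = -320 - 67 = -387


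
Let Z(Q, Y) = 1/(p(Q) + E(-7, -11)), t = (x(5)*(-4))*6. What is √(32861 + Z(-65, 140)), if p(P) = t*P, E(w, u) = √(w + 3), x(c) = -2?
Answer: √(778465755509773124 - 4867202*I)/4867202 ≈ 181.28 - 5.667e-10*I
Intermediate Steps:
t = 48 (t = -2*(-4)*6 = 8*6 = 48)
E(w, u) = √(3 + w)
p(P) = 48*P
Z(Q, Y) = 1/(2*I + 48*Q) (Z(Q, Y) = 1/(48*Q + √(3 - 7)) = 1/(48*Q + √(-4)) = 1/(48*Q + 2*I) = 1/(2*I + 48*Q))
√(32861 + Z(-65, 140)) = √(32861 + 1/(2*(I + 24*(-65)))) = √(32861 + 1/(2*(I - 1560))) = √(32861 + 1/(2*(-1560 + I))) = √(32861 + ((-1560 - I)/2433601)/2) = √(32861 + (-1560 - I)/4867202)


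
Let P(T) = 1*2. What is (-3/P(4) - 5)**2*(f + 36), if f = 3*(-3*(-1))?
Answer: 7605/4 ≈ 1901.3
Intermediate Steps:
P(T) = 2
f = 9 (f = 3*3 = 9)
(-3/P(4) - 5)**2*(f + 36) = (-3/2 - 5)**2*(9 + 36) = (-3*1/2 - 5)**2*45 = (-3/2 - 5)**2*45 = (-13/2)**2*45 = (169/4)*45 = 7605/4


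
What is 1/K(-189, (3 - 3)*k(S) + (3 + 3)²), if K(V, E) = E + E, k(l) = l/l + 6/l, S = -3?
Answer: 1/72 ≈ 0.013889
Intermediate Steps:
k(l) = 1 + 6/l
K(V, E) = 2*E
1/K(-189, (3 - 3)*k(S) + (3 + 3)²) = 1/(2*((3 - 3)*((6 - 3)/(-3)) + (3 + 3)²)) = 1/(2*(0*(-⅓*3) + 6²)) = 1/(2*(0*(-1) + 36)) = 1/(2*(0 + 36)) = 1/(2*36) = 1/72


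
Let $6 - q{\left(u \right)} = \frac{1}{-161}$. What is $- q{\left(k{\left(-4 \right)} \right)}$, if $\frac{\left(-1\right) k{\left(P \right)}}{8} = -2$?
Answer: $- \frac{967}{161} \approx -6.0062$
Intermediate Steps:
$k{\left(P \right)} = 16$ ($k{\left(P \right)} = \left(-8\right) \left(-2\right) = 16$)
$q{\left(u \right)} = \frac{967}{161}$ ($q{\left(u \right)} = 6 - \frac{1}{-161} = 6 - - \frac{1}{161} = 6 + \frac{1}{161} = \frac{967}{161}$)
$- q{\left(k{\left(-4 \right)} \right)} = \left(-1\right) \frac{967}{161} = - \frac{967}{161}$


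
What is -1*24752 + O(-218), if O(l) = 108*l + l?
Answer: -48514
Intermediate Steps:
O(l) = 109*l
-1*24752 + O(-218) = -1*24752 + 109*(-218) = -24752 - 23762 = -48514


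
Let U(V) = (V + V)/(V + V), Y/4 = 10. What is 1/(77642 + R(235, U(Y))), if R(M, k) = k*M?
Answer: 1/77877 ≈ 1.2841e-5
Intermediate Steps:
Y = 40 (Y = 4*10 = 40)
U(V) = 1 (U(V) = (2*V)/((2*V)) = (2*V)*(1/(2*V)) = 1)
R(M, k) = M*k
1/(77642 + R(235, U(Y))) = 1/(77642 + 235*1) = 1/(77642 + 235) = 1/77877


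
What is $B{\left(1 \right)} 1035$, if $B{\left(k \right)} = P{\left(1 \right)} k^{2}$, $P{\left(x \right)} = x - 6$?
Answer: $-5175$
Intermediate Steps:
$P{\left(x \right)} = -6 + x$ ($P{\left(x \right)} = x - 6 = -6 + x$)
$B{\left(k \right)} = - 5 k^{2}$ ($B{\left(k \right)} = \left(-6 + 1\right) k^{2} = - 5 k^{2}$)
$B{\left(1 \right)} 1035 = - 5 \cdot 1^{2} \cdot 1035 = \left(-5\right) 1 \cdot 1035 = \left(-5\right) 1035 = -5175$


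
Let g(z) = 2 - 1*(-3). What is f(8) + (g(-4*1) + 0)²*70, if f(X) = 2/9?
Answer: 15752/9 ≈ 1750.2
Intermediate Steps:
f(X) = 2/9 (f(X) = 2*(⅑) = 2/9)
g(z) = 5 (g(z) = 2 + 3 = 5)
f(8) + (g(-4*1) + 0)²*70 = 2/9 + (5 + 0)²*70 = 2/9 + 5²*70 = 2/9 + 25*70 = 2/9 + 1750 = 15752/9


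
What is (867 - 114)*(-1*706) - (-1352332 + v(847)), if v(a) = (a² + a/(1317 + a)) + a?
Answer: 221718265/2164 ≈ 1.0246e+5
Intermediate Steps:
v(a) = a + a² + a/(1317 + a) (v(a) = (a² + a/(1317 + a)) + a = a + a² + a/(1317 + a))
(867 - 114)*(-1*706) - (-1352332 + v(847)) = (867 - 114)*(-1*706) - (-1352332 + 847*(1318 + 847² + 1318*847)/(1317 + 847)) = 753*(-706) - (-1352332 + 847*(1318 + 717409 + 1116346)/2164) = -531618 - (-1352332 + 847*(1/2164)*1835073) = -531618 - (-1352332 + 1554306831/2164) = -531618 - 1*(-1372139617/2164) = -531618 + 1372139617/2164 = 221718265/2164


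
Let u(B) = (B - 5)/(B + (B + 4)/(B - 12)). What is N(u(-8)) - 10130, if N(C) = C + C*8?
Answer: -10115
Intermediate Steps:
u(B) = (-5 + B)/(B + (4 + B)/(-12 + B))
N(C) = 9*C (N(C) = C + 8*C = 9*C)
N(u(-8)) - 10130 = 9*((60 + (-8)² - 17*(-8))/(4 + (-8)² - 11*(-8))) - 10130 = 9*((60 + 64 + 136)/(4 + 64 + 88)) - 10130 = 9*(260/156) - 10130 = 9*((1/156)*260) - 10130 = 9*(5/3) - 10130 = 15 - 10130 = -10115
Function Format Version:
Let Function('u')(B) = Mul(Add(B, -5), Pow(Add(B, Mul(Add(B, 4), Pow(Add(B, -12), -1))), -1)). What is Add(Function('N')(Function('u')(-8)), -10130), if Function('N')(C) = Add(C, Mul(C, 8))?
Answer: -10115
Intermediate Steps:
Function('u')(B) = Mul(Pow(Add(B, Mul(Pow(Add(-12, B), -1), Add(4, B))), -1), Add(-5, B)) (Function('u')(B) = Mul(Add(-5, B), Pow(Add(B, Mul(Add(4, B), Pow(Add(-12, B), -1))), -1)) = Mul(Add(-5, B), Pow(Add(B, Mul(Pow(Add(-12, B), -1), Add(4, B))), -1)) = Mul(Pow(Add(B, Mul(Pow(Add(-12, B), -1), Add(4, B))), -1), Add(-5, B)))
Function('N')(C) = Mul(9, C) (Function('N')(C) = Add(C, Mul(8, C)) = Mul(9, C))
Add(Function('N')(Function('u')(-8)), -10130) = Add(Mul(9, Mul(Pow(Add(4, Pow(-8, 2), Mul(-11, -8)), -1), Add(60, Pow(-8, 2), Mul(-17, -8)))), -10130) = Add(Mul(9, Mul(Pow(Add(4, 64, 88), -1), Add(60, 64, 136))), -10130) = Add(Mul(9, Mul(Pow(156, -1), 260)), -10130) = Add(Mul(9, Mul(Rational(1, 156), 260)), -10130) = Add(Mul(9, Rational(5, 3)), -10130) = Add(15, -10130) = -10115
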